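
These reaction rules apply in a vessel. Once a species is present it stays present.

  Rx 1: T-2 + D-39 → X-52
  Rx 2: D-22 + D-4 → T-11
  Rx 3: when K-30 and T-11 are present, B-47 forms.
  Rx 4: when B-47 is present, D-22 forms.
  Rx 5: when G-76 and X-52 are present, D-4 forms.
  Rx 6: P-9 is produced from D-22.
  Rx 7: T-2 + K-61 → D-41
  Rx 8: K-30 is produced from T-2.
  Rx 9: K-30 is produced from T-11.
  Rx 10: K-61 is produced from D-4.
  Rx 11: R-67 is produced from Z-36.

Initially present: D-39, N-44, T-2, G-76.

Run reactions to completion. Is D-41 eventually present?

T-2 and D-39 present → X-52 forms (Rx 1).
G-76 and X-52 present → D-4 forms (Rx 5).
D-4 present → K-61 forms (Rx 10).
T-2 and K-61 present → D-41 forms (Rx 7).

Yes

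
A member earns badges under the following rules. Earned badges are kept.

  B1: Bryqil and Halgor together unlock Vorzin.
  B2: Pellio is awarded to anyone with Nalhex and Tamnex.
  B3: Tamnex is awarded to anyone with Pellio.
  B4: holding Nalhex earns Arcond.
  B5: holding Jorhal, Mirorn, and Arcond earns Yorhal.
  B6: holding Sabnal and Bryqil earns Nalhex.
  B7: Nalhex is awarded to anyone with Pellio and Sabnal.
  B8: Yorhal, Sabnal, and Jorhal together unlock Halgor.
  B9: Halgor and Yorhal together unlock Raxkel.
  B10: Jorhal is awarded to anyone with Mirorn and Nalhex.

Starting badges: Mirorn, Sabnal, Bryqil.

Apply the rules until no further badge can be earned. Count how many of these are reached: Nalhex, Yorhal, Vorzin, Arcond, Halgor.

5

With Sabnal and Bryqil, Nalhex is earned (B6).
With Mirorn and Nalhex, Jorhal is earned (B10).
With Nalhex, Arcond is earned (B4).
With Jorhal, Mirorn, and Arcond, Yorhal is earned (B5).
With Yorhal, Sabnal, and Jorhal, Halgor is earned (B8).
With Bryqil and Halgor, Vorzin is earned (B1).
Nalhex: reached.
Yorhal: reached.
Vorzin: reached.
Arcond: reached.
Halgor: reached.
All 5 are reached.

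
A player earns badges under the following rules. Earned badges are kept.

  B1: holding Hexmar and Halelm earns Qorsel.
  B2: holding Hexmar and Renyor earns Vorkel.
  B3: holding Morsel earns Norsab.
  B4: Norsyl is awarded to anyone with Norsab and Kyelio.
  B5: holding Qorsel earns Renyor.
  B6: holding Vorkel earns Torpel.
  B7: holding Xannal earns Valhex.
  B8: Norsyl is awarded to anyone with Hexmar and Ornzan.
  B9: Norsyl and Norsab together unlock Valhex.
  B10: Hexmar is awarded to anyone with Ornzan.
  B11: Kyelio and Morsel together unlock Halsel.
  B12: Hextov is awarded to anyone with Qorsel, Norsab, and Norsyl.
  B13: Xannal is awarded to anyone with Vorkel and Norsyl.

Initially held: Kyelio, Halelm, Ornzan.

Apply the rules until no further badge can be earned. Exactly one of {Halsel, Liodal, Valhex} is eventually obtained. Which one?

Valhex

With Ornzan, Hexmar is earned (B10).
With Hexmar and Ornzan, Norsyl is earned (B8).
With Hexmar and Halelm, Qorsel is earned (B1).
With Qorsel, Renyor is earned (B5).
With Hexmar and Renyor, Vorkel is earned (B2).
With Vorkel and Norsyl, Xannal is earned (B13).
With Xannal, Valhex is earned (B7).
Halsel would need Kyelio and Morsel (B11), but Morsel is never earned. No rule produces Liodal, and it is not given.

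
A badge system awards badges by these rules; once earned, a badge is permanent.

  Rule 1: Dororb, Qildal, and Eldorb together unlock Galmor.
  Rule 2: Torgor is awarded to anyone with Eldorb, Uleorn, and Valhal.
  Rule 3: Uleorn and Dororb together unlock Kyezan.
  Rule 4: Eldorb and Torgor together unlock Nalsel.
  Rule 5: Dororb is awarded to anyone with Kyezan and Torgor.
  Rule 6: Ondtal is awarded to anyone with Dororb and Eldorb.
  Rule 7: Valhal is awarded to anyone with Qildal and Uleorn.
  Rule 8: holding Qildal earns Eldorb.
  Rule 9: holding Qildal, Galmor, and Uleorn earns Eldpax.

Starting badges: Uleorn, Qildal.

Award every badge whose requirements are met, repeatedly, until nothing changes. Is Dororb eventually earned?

No

Dororb would need Kyezan and Torgor (Rule 5), but Kyezan is never earned.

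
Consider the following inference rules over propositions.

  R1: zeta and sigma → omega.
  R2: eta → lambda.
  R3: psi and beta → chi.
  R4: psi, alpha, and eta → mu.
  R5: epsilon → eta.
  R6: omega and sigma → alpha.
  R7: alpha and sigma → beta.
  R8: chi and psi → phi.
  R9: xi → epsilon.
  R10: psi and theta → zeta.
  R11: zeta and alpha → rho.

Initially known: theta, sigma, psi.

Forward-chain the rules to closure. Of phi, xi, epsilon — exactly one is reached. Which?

From psi and theta, R10 gives zeta.
zeta and sigma hold, so omega follows (R1).
From omega and sigma, R6 gives alpha.
alpha and sigma hold, so beta follows (R7).
From psi and beta, R3 gives chi.
From chi and psi, R8 gives phi.
epsilon would need xi (R9), but xi is never established. No rule produces xi, and it is not given.

phi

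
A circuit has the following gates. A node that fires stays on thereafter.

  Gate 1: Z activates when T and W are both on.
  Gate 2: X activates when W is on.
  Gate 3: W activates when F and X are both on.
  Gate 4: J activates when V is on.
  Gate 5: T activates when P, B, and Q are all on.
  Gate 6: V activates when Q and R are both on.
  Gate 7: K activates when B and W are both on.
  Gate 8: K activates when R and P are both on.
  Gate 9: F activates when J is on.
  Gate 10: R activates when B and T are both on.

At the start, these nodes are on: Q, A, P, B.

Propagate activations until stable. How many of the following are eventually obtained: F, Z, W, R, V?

3

P, B, and Q are on, so T activates (Gate 5).
Gate 10: B and T on → R on.
Q and R are on, so V activates (Gate 6).
V is on, so J activates (Gate 4).
Gate 9: J on → F on.
F: reached.
Z would need T and W (Gate 1), but W never turns on.
W would need F and X (Gate 3), but X never turns on.
R: reached.
V: reached.
Reached: F, R, and V — 3 of the 5.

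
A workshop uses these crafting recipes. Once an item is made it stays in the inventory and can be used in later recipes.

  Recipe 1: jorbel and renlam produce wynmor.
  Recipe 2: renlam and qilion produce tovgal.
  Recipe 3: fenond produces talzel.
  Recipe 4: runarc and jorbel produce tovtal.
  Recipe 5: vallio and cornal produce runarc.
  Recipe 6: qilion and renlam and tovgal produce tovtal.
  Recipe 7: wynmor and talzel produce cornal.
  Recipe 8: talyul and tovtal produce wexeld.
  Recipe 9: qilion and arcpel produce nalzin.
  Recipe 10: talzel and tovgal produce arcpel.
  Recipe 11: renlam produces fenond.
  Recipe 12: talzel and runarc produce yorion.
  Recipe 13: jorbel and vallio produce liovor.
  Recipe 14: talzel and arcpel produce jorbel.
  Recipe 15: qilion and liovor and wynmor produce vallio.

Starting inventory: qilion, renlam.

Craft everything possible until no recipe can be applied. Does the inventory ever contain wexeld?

No

wexeld would need talyul and tovtal (Recipe 8), but talyul is never obtained.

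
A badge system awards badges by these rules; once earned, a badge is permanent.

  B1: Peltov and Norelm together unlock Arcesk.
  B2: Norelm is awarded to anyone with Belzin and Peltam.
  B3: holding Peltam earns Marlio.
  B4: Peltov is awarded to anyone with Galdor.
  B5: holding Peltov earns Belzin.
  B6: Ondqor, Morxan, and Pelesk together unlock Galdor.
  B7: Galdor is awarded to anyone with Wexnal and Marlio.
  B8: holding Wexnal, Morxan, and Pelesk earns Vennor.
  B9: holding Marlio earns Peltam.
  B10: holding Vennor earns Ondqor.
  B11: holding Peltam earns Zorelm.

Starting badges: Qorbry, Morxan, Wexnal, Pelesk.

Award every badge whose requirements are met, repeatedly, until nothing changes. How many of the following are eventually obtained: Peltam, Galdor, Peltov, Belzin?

3

With Wexnal, Morxan, and Pelesk, Vennor is earned (B8).
With Vennor, Ondqor is earned (B10).
With Ondqor, Morxan, and Pelesk, Galdor is earned (B6).
With Galdor, Peltov is earned (B4).
With Peltov, Belzin is earned (B5).
Peltam would need Marlio (B9), but Marlio is never earned.
Galdor: reached.
Peltov: reached.
Belzin: reached.
Reached: Galdor, Peltov, and Belzin — 3 of the 4.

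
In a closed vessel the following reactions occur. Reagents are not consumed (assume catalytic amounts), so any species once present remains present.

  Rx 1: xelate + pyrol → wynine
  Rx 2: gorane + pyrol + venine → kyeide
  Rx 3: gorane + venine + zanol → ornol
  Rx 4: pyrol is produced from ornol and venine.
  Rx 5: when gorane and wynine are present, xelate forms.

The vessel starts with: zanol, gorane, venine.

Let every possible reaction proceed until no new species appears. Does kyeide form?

gorane, venine, and zanol present → ornol forms (Rx 3).
ornol and venine present → pyrol forms (Rx 4).
gorane, pyrol, and venine present → kyeide forms (Rx 2).

Yes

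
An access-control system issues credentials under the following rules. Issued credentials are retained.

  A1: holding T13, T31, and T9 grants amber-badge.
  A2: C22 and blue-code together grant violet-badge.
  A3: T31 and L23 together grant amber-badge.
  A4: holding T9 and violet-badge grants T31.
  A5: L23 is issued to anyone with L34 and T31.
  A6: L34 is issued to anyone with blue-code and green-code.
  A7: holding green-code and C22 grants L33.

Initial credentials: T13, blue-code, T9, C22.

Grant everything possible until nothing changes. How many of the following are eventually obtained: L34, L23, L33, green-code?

0

L34 would need blue-code and green-code (A6), but green-code is never granted.
L23 would need L34 and T31 (A5), but L34 is never granted.
L33 would need green-code and C22 (A7), but green-code is never granted.
No rule produces green-code, and it is not given.
None of the 4 are reached.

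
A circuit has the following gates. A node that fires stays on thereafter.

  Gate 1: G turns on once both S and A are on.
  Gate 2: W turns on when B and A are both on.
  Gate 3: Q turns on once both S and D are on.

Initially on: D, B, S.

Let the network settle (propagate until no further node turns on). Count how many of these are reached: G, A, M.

G would need S and A (Gate 1), but A never turns on.
No rule produces A, and it is not given.
No rule produces M, and it is not given.
None of the 3 are reached.

0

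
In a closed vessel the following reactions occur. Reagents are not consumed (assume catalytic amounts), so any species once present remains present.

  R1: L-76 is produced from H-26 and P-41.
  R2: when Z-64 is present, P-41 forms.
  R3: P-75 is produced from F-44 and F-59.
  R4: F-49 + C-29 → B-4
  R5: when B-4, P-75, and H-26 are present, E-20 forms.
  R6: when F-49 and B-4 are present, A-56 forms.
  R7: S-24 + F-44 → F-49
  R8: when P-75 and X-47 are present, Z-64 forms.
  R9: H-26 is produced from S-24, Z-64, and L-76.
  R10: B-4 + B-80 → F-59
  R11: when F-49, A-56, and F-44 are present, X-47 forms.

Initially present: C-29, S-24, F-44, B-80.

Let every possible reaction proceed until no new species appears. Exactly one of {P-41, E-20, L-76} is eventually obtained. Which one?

S-24 and F-44 present → F-49 forms (R7).
F-49 and C-29 present → B-4 forms (R4).
F-49 and B-4 present → A-56 forms (R6).
B-4 and B-80 present → F-59 forms (R10).
F-44 and F-59 present → P-75 forms (R3).
F-49, A-56, and F-44 present → X-47 forms (R11).
P-75 and X-47 present → Z-64 forms (R8).
Z-64 present → P-41 forms (R2).
L-76 would need H-26 and P-41 (R1), but H-26 never forms. E-20 would need B-4, P-75, and H-26 (R5), but H-26 never forms.

P-41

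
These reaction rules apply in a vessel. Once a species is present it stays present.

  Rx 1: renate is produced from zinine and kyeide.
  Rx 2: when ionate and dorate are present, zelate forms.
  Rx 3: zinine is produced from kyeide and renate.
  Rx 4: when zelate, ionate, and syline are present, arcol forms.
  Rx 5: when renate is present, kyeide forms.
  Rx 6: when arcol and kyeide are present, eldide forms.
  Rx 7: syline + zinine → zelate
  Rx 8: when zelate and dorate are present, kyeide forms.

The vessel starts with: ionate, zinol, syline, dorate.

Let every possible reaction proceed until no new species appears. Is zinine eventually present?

No

zinine would need kyeide and renate (Rx 3), but renate never forms.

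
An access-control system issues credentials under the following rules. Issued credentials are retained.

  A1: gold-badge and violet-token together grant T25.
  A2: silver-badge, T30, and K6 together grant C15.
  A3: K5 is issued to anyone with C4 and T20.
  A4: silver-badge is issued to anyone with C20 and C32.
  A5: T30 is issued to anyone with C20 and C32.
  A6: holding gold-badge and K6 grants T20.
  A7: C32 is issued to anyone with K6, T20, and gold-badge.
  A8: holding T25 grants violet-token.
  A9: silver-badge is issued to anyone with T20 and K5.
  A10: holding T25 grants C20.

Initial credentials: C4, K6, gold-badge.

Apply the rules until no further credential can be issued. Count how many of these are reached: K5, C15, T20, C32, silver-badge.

4

Holding gold-badge and K6 grants T20 (A6).
Holding C4 and T20 grants K5 (A3).
Holding K6, T20, and gold-badge grants C32 (A7).
Holding T20 and K5 grants silver-badge (A9).
K5: reached.
C15 would need silver-badge, T30, and K6 (A2), but T30 is never granted.
T20: reached.
C32: reached.
silver-badge: reached.
Reached: K5, T20, C32, and silver-badge — 4 of the 5.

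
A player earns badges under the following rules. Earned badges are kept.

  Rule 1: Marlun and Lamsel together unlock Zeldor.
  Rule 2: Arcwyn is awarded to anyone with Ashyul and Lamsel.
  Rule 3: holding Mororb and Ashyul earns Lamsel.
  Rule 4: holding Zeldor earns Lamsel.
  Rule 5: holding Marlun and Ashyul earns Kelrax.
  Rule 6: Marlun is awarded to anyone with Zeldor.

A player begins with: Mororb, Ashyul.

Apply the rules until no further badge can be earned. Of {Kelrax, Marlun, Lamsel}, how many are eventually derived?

1

With Mororb and Ashyul, Lamsel is earned (Rule 3).
Kelrax would need Marlun and Ashyul (Rule 5), but Marlun is never earned.
Marlun would need Zeldor (Rule 6), but Zeldor is never earned.
Lamsel: reached.
Reached: Lamsel — 1 of the 3.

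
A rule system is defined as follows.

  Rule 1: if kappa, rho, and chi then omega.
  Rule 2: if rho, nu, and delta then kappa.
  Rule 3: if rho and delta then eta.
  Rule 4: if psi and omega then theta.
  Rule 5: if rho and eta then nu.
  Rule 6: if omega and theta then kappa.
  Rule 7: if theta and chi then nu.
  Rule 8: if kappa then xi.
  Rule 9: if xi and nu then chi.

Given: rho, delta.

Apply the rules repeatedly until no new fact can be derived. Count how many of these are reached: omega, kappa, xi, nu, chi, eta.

6

From rho and delta, Rule 3 gives eta.
rho and eta hold, so nu follows (Rule 5).
From rho, nu, and delta, Rule 2 gives kappa.
From kappa, Rule 8 gives xi.
xi and nu hold, so chi follows (Rule 9).
From kappa, rho, and chi, Rule 1 gives omega.
omega: reached.
kappa: reached.
xi: reached.
nu: reached.
chi: reached.
eta: reached.
All 6 are reached.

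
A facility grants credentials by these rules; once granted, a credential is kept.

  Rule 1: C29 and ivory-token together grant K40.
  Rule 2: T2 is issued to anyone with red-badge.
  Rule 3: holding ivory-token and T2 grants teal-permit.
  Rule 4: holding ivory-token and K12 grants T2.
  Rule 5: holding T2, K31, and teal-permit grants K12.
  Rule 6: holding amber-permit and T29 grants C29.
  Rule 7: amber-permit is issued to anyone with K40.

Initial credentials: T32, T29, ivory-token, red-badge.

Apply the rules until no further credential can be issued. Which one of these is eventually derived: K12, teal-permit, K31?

teal-permit

Holding red-badge grants T2 (Rule 2).
Holding ivory-token and T2 grants teal-permit (Rule 3).
K12 would need T2, K31, and teal-permit (Rule 5), but K31 is never granted. No rule produces K31, and it is not given.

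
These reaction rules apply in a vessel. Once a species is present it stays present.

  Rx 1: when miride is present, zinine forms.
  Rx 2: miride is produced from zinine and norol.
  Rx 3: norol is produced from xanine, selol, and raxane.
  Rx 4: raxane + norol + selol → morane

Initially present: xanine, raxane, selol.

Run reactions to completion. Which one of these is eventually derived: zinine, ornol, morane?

xanine, selol, and raxane present → norol forms (Rx 3).
raxane, norol, and selol present → morane forms (Rx 4).
No rule produces ornol, and it is not given. zinine would need miride (Rx 1), but miride never forms.

morane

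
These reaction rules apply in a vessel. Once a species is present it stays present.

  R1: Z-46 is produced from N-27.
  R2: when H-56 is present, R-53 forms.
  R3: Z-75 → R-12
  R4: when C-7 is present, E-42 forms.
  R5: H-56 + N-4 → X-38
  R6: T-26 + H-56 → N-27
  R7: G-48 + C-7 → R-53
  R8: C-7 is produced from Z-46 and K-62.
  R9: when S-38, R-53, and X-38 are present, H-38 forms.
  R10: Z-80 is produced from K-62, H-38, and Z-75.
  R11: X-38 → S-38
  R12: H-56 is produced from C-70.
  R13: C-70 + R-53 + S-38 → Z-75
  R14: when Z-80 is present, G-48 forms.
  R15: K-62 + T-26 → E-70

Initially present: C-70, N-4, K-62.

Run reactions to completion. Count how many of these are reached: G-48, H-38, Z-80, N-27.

3

C-70 present → H-56 forms (R12).
H-56 and N-4 present → X-38 forms (R5).
H-56 present → R-53 forms (R2).
X-38 present → S-38 forms (R11).
C-70, R-53, and S-38 present → Z-75 forms (R13).
S-38, R-53, and X-38 present → H-38 forms (R9).
K-62, H-38, and Z-75 present → Z-80 forms (R10).
Z-80 present → G-48 forms (R14).
G-48: reached.
H-38: reached.
Z-80: reached.
N-27 would need T-26 and H-56 (R6), but T-26 never forms.
Reached: G-48, H-38, and Z-80 — 3 of the 4.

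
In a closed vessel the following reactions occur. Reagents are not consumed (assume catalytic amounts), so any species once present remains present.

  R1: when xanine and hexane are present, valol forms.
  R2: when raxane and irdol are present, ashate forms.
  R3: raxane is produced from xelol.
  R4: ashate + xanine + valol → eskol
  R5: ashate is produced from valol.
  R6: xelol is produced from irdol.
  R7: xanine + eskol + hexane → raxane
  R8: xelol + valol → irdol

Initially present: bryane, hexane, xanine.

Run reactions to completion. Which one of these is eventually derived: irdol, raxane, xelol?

xanine and hexane present → valol forms (R1).
valol present → ashate forms (R5).
ashate, xanine, and valol present → eskol forms (R4).
xanine, eskol, and hexane present → raxane forms (R7).
irdol would need xelol and valol (R8), but xelol never forms. xelol would need irdol (R6), but irdol never forms.

raxane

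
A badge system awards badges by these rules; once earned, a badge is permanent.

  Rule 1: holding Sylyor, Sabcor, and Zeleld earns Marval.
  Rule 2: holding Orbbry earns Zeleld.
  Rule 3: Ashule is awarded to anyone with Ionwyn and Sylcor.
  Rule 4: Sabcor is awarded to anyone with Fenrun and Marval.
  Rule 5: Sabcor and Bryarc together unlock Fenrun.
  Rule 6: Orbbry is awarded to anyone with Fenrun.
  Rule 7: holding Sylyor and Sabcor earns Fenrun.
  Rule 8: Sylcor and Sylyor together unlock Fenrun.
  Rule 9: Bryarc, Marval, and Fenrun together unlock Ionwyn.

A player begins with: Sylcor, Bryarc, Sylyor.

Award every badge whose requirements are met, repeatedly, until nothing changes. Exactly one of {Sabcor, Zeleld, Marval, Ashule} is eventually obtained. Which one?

Zeleld

With Sylcor and Sylyor, Fenrun is earned (Rule 8).
With Fenrun, Orbbry is earned (Rule 6).
With Orbbry, Zeleld is earned (Rule 2).
Marval would need Sylyor, Sabcor, and Zeleld (Rule 1), but Sabcor is never earned. Sabcor would need Fenrun and Marval (Rule 4), but Marval is never earned. Ashule would need Ionwyn and Sylcor (Rule 3), but Ionwyn is never earned.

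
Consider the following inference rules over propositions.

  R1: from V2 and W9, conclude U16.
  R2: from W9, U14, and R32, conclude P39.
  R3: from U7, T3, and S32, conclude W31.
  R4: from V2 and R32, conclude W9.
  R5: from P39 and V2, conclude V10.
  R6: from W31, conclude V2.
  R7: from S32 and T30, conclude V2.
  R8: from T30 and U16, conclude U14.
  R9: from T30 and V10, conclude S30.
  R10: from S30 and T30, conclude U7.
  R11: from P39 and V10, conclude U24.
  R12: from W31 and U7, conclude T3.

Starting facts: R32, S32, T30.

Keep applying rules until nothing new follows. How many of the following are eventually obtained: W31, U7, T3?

1

S32 and T30 hold, so V2 follows (R7).
From V2 and R32, R4 gives W9.
From V2 and W9, R1 gives U16.
From T30 and U16, R8 gives U14.
From W9, U14, and R32, R2 gives P39.
P39 and V2 hold, so V10 follows (R5).
T30 and V10 hold, so S30 follows (R9).
S30 and T30 hold, so U7 follows (R10).
W31 would need U7, T3, and S32 (R3), but T3 is never established.
U7: reached.
T3 would need W31 and U7 (R12), but W31 is never established.
Reached: U7 — 1 of the 3.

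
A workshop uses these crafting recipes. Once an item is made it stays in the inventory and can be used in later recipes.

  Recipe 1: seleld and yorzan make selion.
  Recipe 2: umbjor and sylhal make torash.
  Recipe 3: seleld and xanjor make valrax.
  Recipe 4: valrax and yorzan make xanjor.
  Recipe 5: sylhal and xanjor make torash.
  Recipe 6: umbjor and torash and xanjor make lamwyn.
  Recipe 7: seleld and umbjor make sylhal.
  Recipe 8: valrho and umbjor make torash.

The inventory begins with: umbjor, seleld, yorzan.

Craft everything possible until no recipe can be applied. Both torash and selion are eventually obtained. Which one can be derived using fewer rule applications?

selion

selion: seleld and yorzan → selion (Recipe 1). [1 rule application]
torash: seleld and umbjor → sylhal (Recipe 7). Using Recipe 2, umbjor and sylhal make torash. [2 rule applications]
selion needs fewer.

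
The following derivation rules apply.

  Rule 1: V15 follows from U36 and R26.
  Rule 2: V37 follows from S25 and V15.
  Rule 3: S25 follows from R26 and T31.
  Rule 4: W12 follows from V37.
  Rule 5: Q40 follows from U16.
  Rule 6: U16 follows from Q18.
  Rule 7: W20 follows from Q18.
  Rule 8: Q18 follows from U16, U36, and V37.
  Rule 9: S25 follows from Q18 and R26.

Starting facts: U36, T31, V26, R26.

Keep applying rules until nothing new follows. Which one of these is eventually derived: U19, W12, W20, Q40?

W12

From R26 and T31, Rule 3 gives S25.
U36 and R26 hold, so V15 follows (Rule 1).
S25 and V15 hold, so V37 follows (Rule 2).
From V37, Rule 4 gives W12.
Q40 would need U16 (Rule 5), but U16 is never established. No rule produces U19, and it is not given. W20 would need Q18 (Rule 7), but Q18 is never established.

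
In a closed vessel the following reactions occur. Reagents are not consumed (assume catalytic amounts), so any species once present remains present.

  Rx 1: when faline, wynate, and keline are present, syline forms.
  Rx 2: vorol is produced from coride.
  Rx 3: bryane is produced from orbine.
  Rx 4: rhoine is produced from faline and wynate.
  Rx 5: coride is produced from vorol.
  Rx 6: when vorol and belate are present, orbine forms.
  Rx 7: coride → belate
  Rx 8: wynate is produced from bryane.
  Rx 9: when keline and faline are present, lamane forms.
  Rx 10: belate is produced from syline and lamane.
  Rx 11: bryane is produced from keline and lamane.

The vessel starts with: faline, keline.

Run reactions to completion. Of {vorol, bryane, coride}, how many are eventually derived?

1

keline and faline present → lamane forms (Rx 9).
keline and lamane present → bryane forms (Rx 11).
vorol would need coride (Rx 2), but coride never forms.
bryane: reached.
coride would need vorol (Rx 5), but vorol never forms.
Reached: bryane — 1 of the 3.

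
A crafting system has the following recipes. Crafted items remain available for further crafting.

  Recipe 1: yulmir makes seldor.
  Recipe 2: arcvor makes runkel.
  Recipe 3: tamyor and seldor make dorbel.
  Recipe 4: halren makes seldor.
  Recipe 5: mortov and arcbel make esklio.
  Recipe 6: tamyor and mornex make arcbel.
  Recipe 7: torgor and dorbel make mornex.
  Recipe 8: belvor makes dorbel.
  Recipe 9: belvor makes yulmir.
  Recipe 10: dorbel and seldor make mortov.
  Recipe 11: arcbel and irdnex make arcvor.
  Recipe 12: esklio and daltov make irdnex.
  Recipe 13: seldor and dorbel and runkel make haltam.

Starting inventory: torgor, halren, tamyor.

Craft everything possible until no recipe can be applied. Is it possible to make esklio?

halren → seldor (Recipe 4).
Using Recipe 3, tamyor and seldor make dorbel.
Using Recipe 10, dorbel and seldor make mortov.
Using Recipe 7, torgor and dorbel make mornex.
Using Recipe 6, tamyor and mornex make arcbel.
mortov and arcbel → esklio (Recipe 5).

Yes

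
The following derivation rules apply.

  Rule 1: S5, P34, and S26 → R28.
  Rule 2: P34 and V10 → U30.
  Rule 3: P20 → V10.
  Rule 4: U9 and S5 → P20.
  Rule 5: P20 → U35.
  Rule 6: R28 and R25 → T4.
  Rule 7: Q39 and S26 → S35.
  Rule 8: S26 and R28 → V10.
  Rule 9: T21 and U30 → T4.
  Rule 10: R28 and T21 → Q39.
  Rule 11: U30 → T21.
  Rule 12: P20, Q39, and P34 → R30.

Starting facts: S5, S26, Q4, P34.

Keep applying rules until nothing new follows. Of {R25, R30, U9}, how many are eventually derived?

No rule produces R25, and it is not given.
R30 would need P20, Q39, and P34 (Rule 12), but P20 is never established.
No rule produces U9, and it is not given.
None of the 3 are reached.

0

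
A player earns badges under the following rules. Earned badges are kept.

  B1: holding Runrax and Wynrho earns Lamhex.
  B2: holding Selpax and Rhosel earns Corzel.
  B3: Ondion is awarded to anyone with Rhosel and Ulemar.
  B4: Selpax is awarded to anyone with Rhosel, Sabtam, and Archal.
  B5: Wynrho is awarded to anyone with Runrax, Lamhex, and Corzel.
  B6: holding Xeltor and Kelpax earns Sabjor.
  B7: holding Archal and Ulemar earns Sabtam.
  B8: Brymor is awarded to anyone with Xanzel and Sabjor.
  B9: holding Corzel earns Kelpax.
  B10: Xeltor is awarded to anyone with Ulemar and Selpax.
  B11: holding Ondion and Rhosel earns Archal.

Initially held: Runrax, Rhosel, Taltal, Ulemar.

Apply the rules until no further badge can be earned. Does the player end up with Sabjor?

With Rhosel and Ulemar, Ondion is earned (B3).
With Ondion and Rhosel, Archal is earned (B11).
With Archal and Ulemar, Sabtam is earned (B7).
With Rhosel, Sabtam, and Archal, Selpax is earned (B4).
With Selpax and Rhosel, Corzel is earned (B2).
With Ulemar and Selpax, Xeltor is earned (B10).
With Corzel, Kelpax is earned (B9).
With Xeltor and Kelpax, Sabjor is earned (B6).

Yes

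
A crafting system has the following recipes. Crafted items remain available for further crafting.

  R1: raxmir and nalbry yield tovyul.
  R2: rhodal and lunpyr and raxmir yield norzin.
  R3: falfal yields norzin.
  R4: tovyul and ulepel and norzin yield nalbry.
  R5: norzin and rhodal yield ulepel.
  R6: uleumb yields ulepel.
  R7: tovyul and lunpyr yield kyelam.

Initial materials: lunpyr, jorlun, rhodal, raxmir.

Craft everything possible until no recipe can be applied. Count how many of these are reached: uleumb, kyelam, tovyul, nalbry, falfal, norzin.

1

rhodal and lunpyr and raxmir → norzin (R2).
No rule produces uleumb, and it is not given.
kyelam would need tovyul and lunpyr (R7), but tovyul is never obtained.
tovyul would need raxmir and nalbry (R1), but nalbry is never obtained.
nalbry would need tovyul, ulepel, and norzin (R4), but tovyul is never obtained.
No rule produces falfal, and it is not given.
norzin: reached.
Reached: norzin — 1 of the 6.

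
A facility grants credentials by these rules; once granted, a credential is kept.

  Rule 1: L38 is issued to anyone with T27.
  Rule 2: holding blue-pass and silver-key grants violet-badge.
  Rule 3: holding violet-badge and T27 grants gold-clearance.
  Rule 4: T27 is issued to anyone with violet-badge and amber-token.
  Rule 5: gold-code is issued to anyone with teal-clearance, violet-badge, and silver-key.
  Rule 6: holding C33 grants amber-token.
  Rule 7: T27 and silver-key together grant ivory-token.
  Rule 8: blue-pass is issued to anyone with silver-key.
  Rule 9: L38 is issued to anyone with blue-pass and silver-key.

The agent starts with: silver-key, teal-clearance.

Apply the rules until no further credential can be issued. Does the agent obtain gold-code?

Yes

Holding silver-key grants blue-pass (Rule 8).
Holding blue-pass and silver-key grants violet-badge (Rule 2).
Holding teal-clearance, violet-badge, and silver-key grants gold-code (Rule 5).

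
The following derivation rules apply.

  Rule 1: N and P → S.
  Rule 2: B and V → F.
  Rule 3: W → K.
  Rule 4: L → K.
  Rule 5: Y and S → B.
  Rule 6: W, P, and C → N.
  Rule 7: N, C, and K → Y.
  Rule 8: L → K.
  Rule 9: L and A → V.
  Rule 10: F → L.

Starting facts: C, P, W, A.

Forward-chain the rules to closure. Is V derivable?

No

V would need L and A (Rule 9), but L is never established.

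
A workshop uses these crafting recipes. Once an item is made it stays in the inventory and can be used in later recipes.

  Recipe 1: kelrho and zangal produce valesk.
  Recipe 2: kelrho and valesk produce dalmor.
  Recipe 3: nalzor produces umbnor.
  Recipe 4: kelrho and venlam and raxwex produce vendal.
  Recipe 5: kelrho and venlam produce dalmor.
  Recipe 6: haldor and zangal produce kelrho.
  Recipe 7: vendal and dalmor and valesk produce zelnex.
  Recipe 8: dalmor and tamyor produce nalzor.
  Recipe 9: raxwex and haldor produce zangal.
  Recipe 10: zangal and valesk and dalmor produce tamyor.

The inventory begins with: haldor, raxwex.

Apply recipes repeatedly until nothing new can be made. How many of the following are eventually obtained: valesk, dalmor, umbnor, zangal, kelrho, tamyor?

raxwex and haldor → zangal (Recipe 9).
Using Recipe 6, haldor and zangal make kelrho.
Using Recipe 1, kelrho and zangal make valesk.
Using Recipe 2, kelrho and valesk make dalmor.
Using Recipe 10, zangal, valesk, and dalmor make tamyor.
Using Recipe 8, dalmor and tamyor make nalzor.
Using Recipe 3, nalzor makes umbnor.
valesk: reached.
dalmor: reached.
umbnor: reached.
zangal: reached.
kelrho: reached.
tamyor: reached.
All 6 are reached.

6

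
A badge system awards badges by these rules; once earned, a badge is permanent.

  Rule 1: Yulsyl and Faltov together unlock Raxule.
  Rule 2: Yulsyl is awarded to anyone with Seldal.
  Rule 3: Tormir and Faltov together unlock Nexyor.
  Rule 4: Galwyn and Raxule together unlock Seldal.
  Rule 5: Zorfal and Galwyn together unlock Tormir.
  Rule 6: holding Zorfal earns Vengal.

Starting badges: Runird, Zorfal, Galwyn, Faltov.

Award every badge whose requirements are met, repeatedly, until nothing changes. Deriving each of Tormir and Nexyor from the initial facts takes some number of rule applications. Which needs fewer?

Tormir

Tormir: With Zorfal and Galwyn, Tormir is earned (Rule 5). [1 rule application]
Nexyor: With Zorfal and Galwyn, Tormir is earned (Rule 5). With Tormir and Faltov, Nexyor is earned (Rule 3). [2 rule applications]
Tormir needs fewer.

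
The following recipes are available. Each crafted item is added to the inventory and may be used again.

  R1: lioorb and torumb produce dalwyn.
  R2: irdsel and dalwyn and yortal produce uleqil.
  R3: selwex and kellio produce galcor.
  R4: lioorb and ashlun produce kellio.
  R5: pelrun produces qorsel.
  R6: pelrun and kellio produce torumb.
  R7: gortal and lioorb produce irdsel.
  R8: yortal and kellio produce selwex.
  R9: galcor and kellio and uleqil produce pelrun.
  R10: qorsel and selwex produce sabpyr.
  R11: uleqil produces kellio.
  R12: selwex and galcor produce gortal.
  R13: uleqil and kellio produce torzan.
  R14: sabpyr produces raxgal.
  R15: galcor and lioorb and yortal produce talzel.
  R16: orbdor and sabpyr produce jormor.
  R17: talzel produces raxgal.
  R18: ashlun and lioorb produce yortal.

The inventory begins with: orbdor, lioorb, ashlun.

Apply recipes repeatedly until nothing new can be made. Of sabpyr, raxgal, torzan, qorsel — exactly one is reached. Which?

lioorb and ashlun → kellio (R4).
Using R18, ashlun and lioorb make yortal.
yortal and kellio → selwex (R8).
Using R3, selwex and kellio make galcor.
Using R15, galcor, lioorb, and yortal make talzel.
talzel → raxgal (R17).
sabpyr would need qorsel and selwex (R10), but qorsel is never obtained. torzan would need uleqil and kellio (R13), but uleqil is never obtained. qorsel would need pelrun (R5), but pelrun is never obtained.

raxgal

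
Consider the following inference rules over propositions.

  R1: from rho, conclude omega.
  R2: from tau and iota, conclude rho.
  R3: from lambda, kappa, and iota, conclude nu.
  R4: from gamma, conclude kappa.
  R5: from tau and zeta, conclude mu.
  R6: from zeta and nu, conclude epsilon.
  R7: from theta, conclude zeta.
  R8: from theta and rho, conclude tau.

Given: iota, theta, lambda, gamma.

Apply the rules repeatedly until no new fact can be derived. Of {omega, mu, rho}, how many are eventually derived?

omega would need rho (R1), but rho is never established.
mu would need tau and zeta (R5), but tau is never established.
rho would need tau and iota (R2), but tau is never established.
None of the 3 are reached.

0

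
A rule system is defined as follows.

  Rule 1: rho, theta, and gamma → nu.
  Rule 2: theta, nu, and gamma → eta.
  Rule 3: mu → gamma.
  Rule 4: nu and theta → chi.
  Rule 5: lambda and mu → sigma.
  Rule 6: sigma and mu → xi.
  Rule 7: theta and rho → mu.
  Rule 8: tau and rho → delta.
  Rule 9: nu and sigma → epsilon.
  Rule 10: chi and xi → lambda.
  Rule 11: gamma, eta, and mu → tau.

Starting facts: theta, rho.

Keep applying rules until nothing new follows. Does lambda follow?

No

lambda would need chi and xi (Rule 10), but xi is never established.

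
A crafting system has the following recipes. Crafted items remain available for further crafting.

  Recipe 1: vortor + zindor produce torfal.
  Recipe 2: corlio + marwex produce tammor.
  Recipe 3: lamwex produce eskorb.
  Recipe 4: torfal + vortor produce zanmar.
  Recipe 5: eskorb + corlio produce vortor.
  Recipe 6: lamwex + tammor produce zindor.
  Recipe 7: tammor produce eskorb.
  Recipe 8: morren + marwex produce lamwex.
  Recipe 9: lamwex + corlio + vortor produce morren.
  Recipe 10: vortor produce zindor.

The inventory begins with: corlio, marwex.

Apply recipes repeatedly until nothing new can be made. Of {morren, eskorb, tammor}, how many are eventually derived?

Using Recipe 2, corlio and marwex make tammor.
Using Recipe 7, tammor makes eskorb.
morren would need lamwex, corlio, and vortor (Recipe 9), but lamwex is never obtained.
eskorb: reached.
tammor: reached.
Reached: eskorb and tammor — 2 of the 3.

2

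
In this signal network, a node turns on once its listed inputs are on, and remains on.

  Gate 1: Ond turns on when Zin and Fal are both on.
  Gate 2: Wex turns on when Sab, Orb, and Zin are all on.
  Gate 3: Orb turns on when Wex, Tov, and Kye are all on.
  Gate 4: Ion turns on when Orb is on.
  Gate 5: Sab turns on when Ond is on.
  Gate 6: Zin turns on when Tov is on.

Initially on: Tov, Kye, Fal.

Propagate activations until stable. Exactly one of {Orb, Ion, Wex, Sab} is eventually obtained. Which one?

Sab

Tov is on, so Zin turns on (Gate 6).
Gate 1: Zin and Fal on → Ond on.
Ond is on, so Sab turns on (Gate 5).
Orb would need Wex, Tov, and Kye (Gate 3), but Wex never turns on. Wex would need Sab, Orb, and Zin (Gate 2), but Orb never turns on. Ion would need Orb (Gate 4), but Orb never turns on.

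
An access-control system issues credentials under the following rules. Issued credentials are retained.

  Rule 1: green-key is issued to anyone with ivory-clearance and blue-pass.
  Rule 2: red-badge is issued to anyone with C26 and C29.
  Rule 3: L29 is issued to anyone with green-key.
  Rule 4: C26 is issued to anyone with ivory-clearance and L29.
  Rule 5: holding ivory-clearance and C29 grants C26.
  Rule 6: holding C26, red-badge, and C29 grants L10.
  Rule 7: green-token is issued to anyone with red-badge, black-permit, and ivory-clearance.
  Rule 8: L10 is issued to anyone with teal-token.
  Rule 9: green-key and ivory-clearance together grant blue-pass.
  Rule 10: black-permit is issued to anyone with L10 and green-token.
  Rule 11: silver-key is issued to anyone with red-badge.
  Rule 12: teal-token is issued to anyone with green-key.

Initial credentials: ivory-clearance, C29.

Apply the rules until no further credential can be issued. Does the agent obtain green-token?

No

green-token would need red-badge, black-permit, and ivory-clearance (Rule 7), but black-permit is never granted.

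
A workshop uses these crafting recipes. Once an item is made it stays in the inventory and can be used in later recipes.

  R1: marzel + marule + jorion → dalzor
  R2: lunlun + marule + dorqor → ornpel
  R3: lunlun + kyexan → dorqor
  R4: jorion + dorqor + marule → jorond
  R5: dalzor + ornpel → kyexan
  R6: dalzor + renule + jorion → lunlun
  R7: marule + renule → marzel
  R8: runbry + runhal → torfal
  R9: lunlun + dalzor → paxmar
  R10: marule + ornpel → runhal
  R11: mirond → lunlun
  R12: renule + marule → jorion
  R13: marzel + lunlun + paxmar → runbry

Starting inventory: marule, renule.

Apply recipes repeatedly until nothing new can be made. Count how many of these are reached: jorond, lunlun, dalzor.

marule + renule → marzel (R7).
renule + marule → jorion (R12).
Using R1, marzel, marule, and jorion make dalzor.
dalzor + renule + jorion → lunlun (R6).
jorond would need jorion, dorqor, and marule (R4), but dorqor is never obtained.
lunlun: reached.
dalzor: reached.
Reached: lunlun and dalzor — 2 of the 3.

2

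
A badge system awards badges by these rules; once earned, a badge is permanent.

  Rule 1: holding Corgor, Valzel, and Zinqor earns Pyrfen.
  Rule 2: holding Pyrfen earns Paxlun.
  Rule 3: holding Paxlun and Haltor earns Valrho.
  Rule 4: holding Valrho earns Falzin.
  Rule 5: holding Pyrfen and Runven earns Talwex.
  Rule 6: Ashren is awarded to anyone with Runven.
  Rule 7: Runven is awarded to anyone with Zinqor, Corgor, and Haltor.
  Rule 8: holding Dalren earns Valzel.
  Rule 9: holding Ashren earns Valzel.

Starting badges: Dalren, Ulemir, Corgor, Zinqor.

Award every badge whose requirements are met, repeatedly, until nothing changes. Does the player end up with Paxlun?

Yes

With Dalren, Valzel is earned (Rule 8).
With Corgor, Valzel, and Zinqor, Pyrfen is earned (Rule 1).
With Pyrfen, Paxlun is earned (Rule 2).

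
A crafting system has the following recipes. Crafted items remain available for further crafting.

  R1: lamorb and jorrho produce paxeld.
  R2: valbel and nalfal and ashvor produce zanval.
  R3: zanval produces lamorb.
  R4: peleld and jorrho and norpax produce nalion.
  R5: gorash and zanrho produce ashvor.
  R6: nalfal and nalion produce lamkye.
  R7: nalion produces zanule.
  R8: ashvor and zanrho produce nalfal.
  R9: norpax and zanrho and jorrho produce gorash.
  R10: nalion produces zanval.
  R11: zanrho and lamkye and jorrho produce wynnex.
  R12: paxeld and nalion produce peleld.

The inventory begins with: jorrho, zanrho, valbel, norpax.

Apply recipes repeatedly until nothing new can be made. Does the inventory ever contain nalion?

nalion would need peleld, jorrho, and norpax (R4), but peleld is never obtained.

No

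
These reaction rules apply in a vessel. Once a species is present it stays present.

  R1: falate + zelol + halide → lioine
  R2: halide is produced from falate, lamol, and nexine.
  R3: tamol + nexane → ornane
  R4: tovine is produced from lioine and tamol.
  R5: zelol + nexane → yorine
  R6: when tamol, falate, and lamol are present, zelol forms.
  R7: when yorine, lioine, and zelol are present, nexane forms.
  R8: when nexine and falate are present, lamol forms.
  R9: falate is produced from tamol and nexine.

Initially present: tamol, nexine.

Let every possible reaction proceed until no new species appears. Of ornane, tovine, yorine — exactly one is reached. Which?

tovine

tamol and nexine present → falate forms (R9).
nexine and falate present → lamol forms (R8).
falate, lamol, and nexine present → halide forms (R2).
tamol, falate, and lamol present → zelol forms (R6).
falate, zelol, and halide present → lioine forms (R1).
lioine and tamol present → tovine forms (R4).
yorine would need zelol and nexane (R5), but nexane never forms. ornane would need tamol and nexane (R3), but nexane never forms.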